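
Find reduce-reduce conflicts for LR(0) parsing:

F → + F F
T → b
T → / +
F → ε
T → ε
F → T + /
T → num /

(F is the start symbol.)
A reduce-reduce conflict occurs when an LR(0) state has two complete items [A → α .] and [B → β .] — both call for a reduction, and with no lookahead the parser cannot choose between them.

Augment with F' → F and build the canonical LR(0) collection (I0 = CLOSURE({[F' → . F]}), then GOTO on every symbol after a dot until no new states appear). It has 13 states:
  I0: { [F → . + F F], [F → . T + /], [F → .], [F' → . F], [T → . / +], [T → . b], [T → . num /], [T → .] }  — shift, 2 reduces
  I1: { [F → + . F F], [F → . + F F], [F → . T + /], [F → .], [T → . / +], [T → . b], [T → . num /], [T → .] }  — shift, 2 reduces
  I2: { [T → / . +] }  — shift
  I3: { [F' → F .] }  — accept
  I4: { [F → T . + /] }  — shift
  I5: { [T → b .] }  — reduce
  I6: { [T → num . /] }  — shift
  I7: { [T → num / .] }  — reduce
  I8: { [F → T + . /] }  — shift
  I9: { [F → T + / .] }  — reduce
  I10: { [T → / + .] }  — reduce
  I11: { [F → + F . F], [F → . + F F], [F → . T + /], [F → .], [T → . / +], [T → . b], [T → . num /], [T → .] }  — shift, 2 reduces
  I12: { [F → + F F .] }  — reduce

I0 contains complete items [F → .], [T → .] — reduce-reduce conflict.
I1 contains complete items [F → .], [T → .] — reduce-reduce conflict.
I11 contains complete items [F → .], [T → .] — reduce-reduce conflict.

Answer: Yes — I0: [F → .] vs [T → .]; I1: [F → .] vs [T → .]; I11: [F → .] vs [T → .]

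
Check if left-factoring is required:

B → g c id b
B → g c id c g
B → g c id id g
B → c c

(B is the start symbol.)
Left-factoring is needed when two productions for the same non-terminal
share a common prefix on the right-hand side.

Productions for B:
  B → g c id b
  B → g c id c g
  B → g c id id g
  B → c c

Found common prefix 'g c id' in productions for B

Answer: Yes, B has productions with common prefix 'g c id'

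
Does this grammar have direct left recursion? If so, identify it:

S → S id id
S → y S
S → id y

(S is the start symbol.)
Yes, S is left-recursive

Direct left recursion occurs when N → N α for some non-terminal N (the right-hand side begins with the left-hand side itself).

S → S id id: LEFT RECURSIVE (starts with S)
S → y S: starts with y
S → id y: starts with id

The grammar has direct left recursion on: S.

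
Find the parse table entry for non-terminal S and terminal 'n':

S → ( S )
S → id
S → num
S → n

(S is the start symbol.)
To find M[S, 'n'], we find productions for S where 'n' is in the predict set (PREDICT(N → α) = (FIRST(α) \ {ε}) ∪ (FOLLOW(N) if α ⇒* ε)).

S → ( S ): PREDICT = { '(' }
S → id: PREDICT = { 'id' }
S → num: PREDICT = { 'num' }
S → n: PREDICT = { 'n' }
  'n' is in predict set, so this production goes in M[S, 'n']

M[S, 'n'] = S → n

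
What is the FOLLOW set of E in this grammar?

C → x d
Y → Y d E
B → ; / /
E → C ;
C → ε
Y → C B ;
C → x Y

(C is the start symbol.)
In Y → Y d E: E is at the end, add FOLLOW(Y)

The FOLLOW sets referred to above (computed the same way, to a fixed point):
  FOLLOW(Y) = { $, ';', 'd' }

Taking the union: FOLLOW(E) = { $, ';', 'd' }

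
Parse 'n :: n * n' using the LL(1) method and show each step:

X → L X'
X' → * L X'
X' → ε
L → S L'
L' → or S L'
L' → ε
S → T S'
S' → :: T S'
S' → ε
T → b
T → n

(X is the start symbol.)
LL(1) parsing maintains a stack (initially the start symbol over $) and the input. At each step: if the stack top is a terminal, match it against the current input token; if it is a non-terminal N, replace it with the RHS of M[N, lookahead] (the unique production whose predict set contains the lookahead).

Stack is shown with the top on the left.

Stack            Input         Action
-------------------------------------
X $              n :: n * n $  output X → L X'
L X' $           n :: n * n $  output L → S L'
S L' X' $        n :: n * n $  output S → T S'
T S' L' X' $     n :: n * n $  output T → n
n S' L' X' $     n :: n * n $  match 'n'
S' L' X' $       :: n * n $    output S' → :: T S'
:: T S' L' X' $  :: n * n $    match '::'
T S' L' X' $     n * n $       output T → n
n S' L' X' $     n * n $       match 'n'
S' L' X' $       * n $         output S' → ε
L' X' $          * n $         output L' → ε
X' $             * n $         output X' → * L X'
* L X' $         * n $         match '*'
L X' $           n $           output L → S L'
S L' X' $        n $           output S → T S'
T S' L' X' $     n $           output T → n
n S' L' X' $     n $           match 'n'
S' L' X' $       $             output S' → ε
L' X' $          $             output L' → ε
X' $             $             output X' → ε
$                $             accept

The string is accepted.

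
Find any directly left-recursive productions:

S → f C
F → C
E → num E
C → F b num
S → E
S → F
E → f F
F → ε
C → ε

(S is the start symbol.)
Direct left recursion occurs when N → N α for some non-terminal N (the right-hand side begins with the left-hand side itself).

S → f C: starts with f
F → C: starts with C
E → num E: starts with num
C → F b num: starts with F
S → E: starts with E
S → F: starts with F
E → f F: starts with f
F → ε: starts with ε
C → ε: starts with ε

No direct left recursion found.

Answer: No direct left recursion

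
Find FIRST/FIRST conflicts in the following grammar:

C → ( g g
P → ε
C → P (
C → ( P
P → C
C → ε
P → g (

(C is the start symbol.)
A FIRST/FIRST conflict occurs when two productions N → α and N → β for the same non-terminal have FIRST(α) ∩ FIRST(β) ≠ ∅ (with ε ∈ FIRST of a nullable right-hand side, so two nullable alternatives also conflict).

FIRST sets of the non-terminals at (or reachable through a nullable prefix from) the front of some alternative:
  FIRST(P) = { '(', 'g', ε }
  FIRST(C) = { '(', 'g', ε }

Productions for C:
  C → ( g g: FIRST = { '(' }
  C → P (: FIRST = { '(', 'g' }
  C → ( P: FIRST = { '(' }
  C → ε: FIRST = { ε }
Productions for P:
  P → ε: FIRST = { ε }
  P → C: FIRST = { '(', 'g', ε }
  P → g (: FIRST = { 'g' }

Conflict for C: C → ( g g and C → P (
  Overlap: { '(' }
Conflict for C: C → ( g g and C → ( P
  Overlap: { '(' }
Conflict for C: C → P ( and C → ( P
  Overlap: { '(' }
Conflict for P: P → ε and P → C
  Overlap: { ε }
Conflict for P: P → C and P → g (
  Overlap: { 'g' }

Answer: Yes. C → '(' g g / C → P '(' on { '(' }; C → '(' g g / C → '(' P on { '(' }; C → P '(' / C → '(' P on { '(' }; P → ε / P → C on { ε }; P → C / P → g '(' on { 'g' }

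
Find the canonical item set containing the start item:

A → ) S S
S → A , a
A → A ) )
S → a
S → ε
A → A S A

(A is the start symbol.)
First, augment the grammar with A' → A
I₀ = CLOSURE({ [A' → . A] }):
  [A' → . A] has the dot before A: add [A → . ) S S], [A → . A ) )], [A → . A S A]
No further items can be added.

I₀ = { [A → . ) S S], [A → . A ) )], [A → . A S A], [A' → . A] }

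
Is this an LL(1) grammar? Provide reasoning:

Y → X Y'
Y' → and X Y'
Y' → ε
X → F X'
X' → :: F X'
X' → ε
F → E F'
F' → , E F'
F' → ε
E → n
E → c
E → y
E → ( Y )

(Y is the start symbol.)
Yes, the grammar is LL(1).

A grammar is LL(1) if for each non-terminal N with multiple productions, the predict sets of those productions are pairwise disjoint, where PREDICT(N → α) = (FIRST(α) \ {ε}) ∪ (FOLLOW(N) if α ⇒* ε).

Relevant sets:
  FOLLOW(Y') = { $, ')' }
  FOLLOW(X') = { $, ')', 'and' }
  FOLLOW(F') = { $, ')', '::', 'and' }

For Y':
  PREDICT(Y' → and X Y') = { 'and' }
  PREDICT(Y' → ε) = { $, ')' }
For X':
  PREDICT(X' → :: F X') = { '::' }
  PREDICT(X' → ε) = { $, ')', 'and' }
For F':
  PREDICT(F' → ',' E F') = { ',' }
  PREDICT(F' → ε) = { $, ')', '::', 'and' }
For E:
  PREDICT(E → n) = { 'n' }
  PREDICT(E → c) = { 'c' }
  PREDICT(E → y) = { 'y' }
  PREDICT(E → '(' Y ')') = { '(' }
Y, X, F have a single production, so nothing to check there.

All predict sets are disjoint. The grammar IS LL(1).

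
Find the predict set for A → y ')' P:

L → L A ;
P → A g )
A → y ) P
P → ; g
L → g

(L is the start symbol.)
{ 'y' }

PREDICT(A → y ')' P) = (FIRST(RHS) \ {ε}) ∪ (FOLLOW(A) if ε ∈ FIRST(RHS), i.e. RHS ⇒* ε)
FIRST(y ')' P) = { 'y' }
ε ∉ FIRST(y ')' P), so FOLLOW(A) is not added.
PREDICT(A → y ')' P) = { 'y' }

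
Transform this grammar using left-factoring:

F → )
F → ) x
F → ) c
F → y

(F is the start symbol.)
F → ) F'
F' → ε
F' → x
F' → c
F → y

Left-factoring transforms A → αβ₁ | αβ₂ into A → αA' and A' → β₁ | β₂
(α is the longest common prefix among the alternatives). Repeat until
no nonterminal has two alternatives with a common prefix.

Round 1: F has alternatives sharing prefix ')'. Introduce F': F → ) F'
  Add: F' → ε
  Add: F' → x
  Add: F' → c

No remaining common prefixes — done.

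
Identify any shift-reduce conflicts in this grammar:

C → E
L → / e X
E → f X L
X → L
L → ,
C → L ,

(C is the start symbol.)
No shift-reduce conflicts

Augment with C' → C and build the canonical LR(0) collection (I0 = CLOSURE({[C' → . C]}), then GOTO on every symbol after a dot until no new states appear). It has 13 states:
  I0: { [C → . E], [C → . L ,], [C' → . C], [E → . f X L], [L → . ,], [L → . / e X] }  — shift
  I1: { [L → , .] }  — reduce
  I2: { [L → / . e X] }  — shift
  I3: { [C' → C .] }  — accept
  I4: { [C → E .] }  — reduce
  I5: { [C → L . ,] }  — shift
  I6: { [E → f . X L], [L → . ,], [L → . / e X], [X → . L] }  — shift
  I7: { [X → L .] }  — reduce
  I8: { [E → f X . L], [L → . ,], [L → . / e X] }  — shift
  I9: { [E → f X L .] }  — reduce
  I10: { [C → L , .] }  — reduce
  I11: { [L → . ,], [L → . / e X], [L → / e . X], [X → . L] }  — shift
  I12: { [L → / e X .] }  — reduce

No state contains both a complete item and a shift item.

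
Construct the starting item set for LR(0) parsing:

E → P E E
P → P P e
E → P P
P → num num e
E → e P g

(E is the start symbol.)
First, augment the grammar with E' → E
I₀ = CLOSURE({ [E' → . E] }):
  [E' → . E] has the dot before E: add [E → . P E E], [E → . P P], [E → . e P g]
  [E → . P E E] has the dot before P: add [P → . P P e], [P → . num num e]
No further items can be added.

I₀ = { [E → . P E E], [E → . P P], [E → . e P g], [E' → . E], [P → . P P e], [P → . num num e] }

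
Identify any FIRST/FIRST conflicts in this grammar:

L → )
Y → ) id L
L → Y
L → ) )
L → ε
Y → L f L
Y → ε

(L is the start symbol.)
Yes. L → ')' / L → Y on { ')' }; L → ')' / L → ')' ')' on { ')' }; L → Y / L → ')' ')' on { ')' }; L → Y / L → ε on { ε }; Y → ')' id L / Y → L f L on { ')' }

A FIRST/FIRST conflict occurs when two productions N → α and N → β for the same non-terminal have FIRST(α) ∩ FIRST(β) ≠ ∅ (with ε ∈ FIRST of a nullable right-hand side, so two nullable alternatives also conflict).

FIRST sets of the non-terminals at (or reachable through a nullable prefix from) the front of some alternative:
  FIRST(Y) = { ')', 'f', ε }
  FIRST(L) = { ')', 'f', ε }

Productions for L:
  L → ): FIRST = { ')' }
  L → Y: FIRST = { ')', 'f', ε }
  L → ) ): FIRST = { ')' }
  L → ε: FIRST = { ε }
Productions for Y:
  Y → ) id L: FIRST = { ')' }
  Y → L f L: FIRST = { ')', 'f' }
  Y → ε: FIRST = { ε }

Conflict for L: L → ) and L → Y
  Overlap: { ')' }
Conflict for L: L → ) and L → ) )
  Overlap: { ')' }
Conflict for L: L → Y and L → ) )
  Overlap: { ')' }
Conflict for L: L → Y and L → ε
  Overlap: { ε }
Conflict for Y: Y → ) id L and Y → L f L
  Overlap: { ')' }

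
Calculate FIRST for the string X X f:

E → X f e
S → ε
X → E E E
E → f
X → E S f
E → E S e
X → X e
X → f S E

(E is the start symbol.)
{ 'f' }

FIRST sets of the non-terminals involved (from the grammar, by fixed-point iteration):
  FIRST(X) = { 'f' }

To compute FIRST(X X f), process the symbols left to right:
Symbol X is a non-terminal. Add FIRST(X) \ {ε} = { 'f' }
X is not nullable (ε ∉ FIRST(X)), so stop here.
FIRST(X X f) = { 'f' }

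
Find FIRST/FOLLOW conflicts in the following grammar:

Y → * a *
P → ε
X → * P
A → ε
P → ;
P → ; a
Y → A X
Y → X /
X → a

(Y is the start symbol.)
No FIRST/FOLLOW conflicts.

A FIRST/FOLLOW conflict occurs when a non-terminal N has a nullable alternative N → β (β ⇒* ε) and another alternative N → α with FIRST(α) ∩ FOLLOW(N) ≠ ∅: on such a lookahead the parser cannot decide between expanding α and letting N vanish via β.

Nullable non-terminals: A, P.
A has a nullable alternative but only one production, so nothing to check.

P: nullable alternative(s) P → ε; FOLLOW(P) = { $, '/' }
  P → ε: FIRST \ {ε} = { } — this is the only nullable alternative, skip
  P → ;: FIRST \ {ε} = { ';' } — disjoint from FOLLOW(P)
  P → ; a: FIRST \ {ε} = { ';' } — disjoint from FOLLOW(P)

X, Y have no nullable alternative, so no FIRST/FOLLOW check is needed there.

No FIRST/FOLLOW conflicts found.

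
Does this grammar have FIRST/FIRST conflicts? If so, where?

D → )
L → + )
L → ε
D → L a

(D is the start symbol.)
A FIRST/FIRST conflict occurs when two productions N → α and N → β for the same non-terminal have FIRST(α) ∩ FIRST(β) ≠ ∅ (with ε ∈ FIRST of a nullable right-hand side, so two nullable alternatives also conflict).

FIRST sets of the non-terminals at (or reachable through a nullable prefix from) the front of some alternative:
  FIRST(L) = { '+', ε }

Productions for D:
  D → ): FIRST = { ')' }
  D → L a: FIRST = { '+', 'a' }
Productions for L:
  L → + ): FIRST = { '+' }
  L → ε: FIRST = { ε }

All alternatives of each non-terminal have pairwise disjoint FIRST sets.

Answer: No FIRST/FIRST conflicts.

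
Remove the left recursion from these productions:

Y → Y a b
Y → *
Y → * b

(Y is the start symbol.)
Y is directly left-recursive. The standard transformation for
  A → A α₁ | ... | A α_m | β₁ | ... | β_n
is
  A  → β₁ A' | ... | β_n A'
  A' → α₁ A' | ... | α_m A' | ε

Y → * becomes Y → * Y'
Y → * b becomes Y → * b Y'
Y → Y a b becomes Y' → a b Y'
Add Y' → ε

Resulting grammar:
Y → * Y'
Y → * b Y'
Y' → a b Y'
Y' → ε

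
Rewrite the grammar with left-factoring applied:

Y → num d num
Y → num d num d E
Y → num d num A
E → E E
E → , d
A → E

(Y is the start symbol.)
Left-factoring transforms A → αβ₁ | αβ₂ into A → αA' and A' → β₁ | β₂
(α is the longest common prefix among the alternatives). Repeat until
no nonterminal has two alternatives with a common prefix.

Round 1: Y has alternatives sharing prefix 'num d num'. Introduce Y': Y → num d num Y'
  Add: Y' → ε
  Add: Y' → d E
  Add: Y' → A

No remaining common prefixes — done.

Resulting grammar:
Y → num d num Y'
Y' → ε
Y' → d E
Y' → A
E → E E
E → , d
A → E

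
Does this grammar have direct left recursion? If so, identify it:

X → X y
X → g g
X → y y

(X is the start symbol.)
Direct left recursion occurs when N → N α for some non-terminal N (the right-hand side begins with the left-hand side itself).

X → X y: LEFT RECURSIVE (starts with X)
X → g g: starts with g
X → y y: starts with y

The grammar has direct left recursion on: X.

Answer: Yes, X is left-recursive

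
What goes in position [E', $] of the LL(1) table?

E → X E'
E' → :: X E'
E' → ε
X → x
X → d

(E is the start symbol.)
E' → ε

To find M[E', $], we find productions for E' where $ is in the predict set (PREDICT(N → α) = (FIRST(α) \ {ε}) ∪ (FOLLOW(N) if α ⇒* ε)).

Relevant sets:
  FOLLOW(E') = { $ }

E' → :: X E': PREDICT = { '::' }
E' → ε: PREDICT = { $ }
  $ is in predict set, so this production goes in M[E', $]

M[E', $] = E' → ε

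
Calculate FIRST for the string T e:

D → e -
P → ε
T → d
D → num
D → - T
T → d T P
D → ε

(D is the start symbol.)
{ 'd' }

FIRST sets of the non-terminals involved (from the grammar, by fixed-point iteration):
  FIRST(T) = { 'd' }

To compute FIRST(T e), process the symbols left to right:
Symbol T is a non-terminal. Add FIRST(T) \ {ε} = { 'd' }
T is not nullable (ε ∉ FIRST(T)), so stop here.
FIRST(T e) = { 'd' }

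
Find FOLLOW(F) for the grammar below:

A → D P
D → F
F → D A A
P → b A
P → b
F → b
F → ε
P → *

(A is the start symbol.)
To compute FOLLOW(F), find every occurrence of F on a right-hand side N → α F β: add FIRST(β) \ {ε}, and if β is empty or nullable also add FOLLOW(N). Iterate to a fixed point.

In D → F: F is at the end, add FOLLOW(D)

The FOLLOW sets referred to above (computed the same way, to a fixed point):
  FOLLOW(D) = { '*', 'b' }

Taking the union: FOLLOW(F) = { '*', 'b' }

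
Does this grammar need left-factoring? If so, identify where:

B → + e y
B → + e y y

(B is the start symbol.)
Left-factoring is needed when two productions for the same non-terminal
share a common prefix on the right-hand side.

Productions for B:
  B → + e y
  B → + e y y

Found common prefix '+ e y' in productions for B

Answer: Yes, B has productions with common prefix '+ e y'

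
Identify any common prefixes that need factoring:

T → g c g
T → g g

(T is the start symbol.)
Yes, T has productions with common prefix 'g'

Left-factoring is needed when two productions for the same non-terminal
share a common prefix on the right-hand side.

Productions for T:
  T → g c g
  T → g g

Found common prefix 'g' in productions for T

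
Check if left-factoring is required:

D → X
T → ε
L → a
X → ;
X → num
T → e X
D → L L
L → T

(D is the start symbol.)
No, left-factoring is not needed

Left-factoring is needed when two productions for the same non-terminal
share a common prefix on the right-hand side.

Productions for D:
  D → X
  D → L L
Productions for T:
  T → ε
  T → e X
Productions for L:
  L → a
  L → T
Productions for X:
  X → ;
  X → num

No common prefixes found.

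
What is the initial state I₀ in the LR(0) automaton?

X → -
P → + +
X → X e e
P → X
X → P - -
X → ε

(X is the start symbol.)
First, augment the grammar with X' → X
I₀ = CLOSURE({ [X' → . X] }):
  [X' → . X] has the dot before X: add [X → . -], [X → . X e e], [X → . P - -], [X → .]
  [X → . P - -] has the dot before P: add [P → . + +], [P → . X]
No further items can be added.

I₀ = { [P → . + +], [P → . X], [X → . -], [X → . P - -], [X → . X e e], [X → .], [X' → . X] }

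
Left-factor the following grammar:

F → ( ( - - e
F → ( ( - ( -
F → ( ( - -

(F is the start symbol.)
F → ( ( - F'
F' → - F''
F'' → e
F'' → ε
F' → ( -

Left-factoring transforms A → αβ₁ | αβ₂ into A → αA' and A' → β₁ | β₂
(α is the longest common prefix among the alternatives). Repeat until
no nonterminal has two alternatives with a common prefix.

Round 1: F has alternatives sharing prefix '( ( -'. Introduce F': F → ( ( - F'
  Add: F' → - e
  Add: F' → ( -
  Add: F' → -

Round 2: F' has alternatives sharing prefix '-'. Introduce F'': F' → - F''
  Add: F'' → e
  Add: F'' → ε

No remaining common prefixes — done.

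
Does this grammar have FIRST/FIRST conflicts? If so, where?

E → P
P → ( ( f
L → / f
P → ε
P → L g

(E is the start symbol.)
A FIRST/FIRST conflict occurs when two productions N → α and N → β for the same non-terminal have FIRST(α) ∩ FIRST(β) ≠ ∅ (with ε ∈ FIRST of a nullable right-hand side, so two nullable alternatives also conflict).

FIRST sets of the non-terminals at (or reachable through a nullable prefix from) the front of some alternative:
  FIRST(L) = { '/' }

Productions for P:
  P → ( ( f: FIRST = { '(' }
  P → ε: FIRST = { ε }
  P → L g: FIRST = { '/' }
E, L have only one production, so no FIRST/FIRST conflict is possible there.

All alternatives of each non-terminal have pairwise disjoint FIRST sets.

Answer: No FIRST/FIRST conflicts.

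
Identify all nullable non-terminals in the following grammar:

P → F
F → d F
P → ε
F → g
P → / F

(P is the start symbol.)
ε-productions: P → ε
So P is immediately nullable.
No further non-terminal can be added: every production for the remaining non-terminals contains a terminal or a non-nullable non-terminal.
Nullable = { 'P' }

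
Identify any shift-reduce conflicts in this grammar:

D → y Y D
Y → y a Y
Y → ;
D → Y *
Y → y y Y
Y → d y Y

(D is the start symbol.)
No shift-reduce conflicts

A shift-reduce conflict occurs when an LR(0) state has both:
  - a complete (reduce) item [A → α .] (dot at the end), and
  - a shift item [B → β . c γ] (dot before a terminal).

Augment with D' → D and build the canonical LR(0) collection (I0 = CLOSURE({[D' → . D]}), then GOTO on every symbol after a dot until no new states appear). It has 17 states:
  I0: { [D → . Y *], [D → . y Y D], [D' → . D], [Y → . ;], [Y → . d y Y], [Y → . y a Y], [Y → . y y Y] }  — shift
  I1: { [Y → ; .] }  — reduce
  I2: { [D' → D .] }  — accept
  I3: { [D → Y . *] }  — shift
  I4: { [Y → d . y Y] }  — shift
  I5: { [D → y . Y D], [Y → . ;], [Y → . d y Y], [Y → . y a Y], [Y → . y y Y], [Y → y . a Y], [Y → y . y Y] }  — shift
  I6: { [D → . Y *], [D → . y Y D], [D → y Y . D], [Y → . ;], [Y → . d y Y], [Y → . y a Y], [Y → . y y Y] }  — shift
  I7: { [Y → . ;], [Y → . d y Y], [Y → . y a Y], [Y → . y y Y], [Y → y a . Y] }  — shift
  I8: { [Y → . ;], [Y → . d y Y], [Y → . y a Y], [Y → . y y Y], [Y → y . a Y], [Y → y . y Y], [Y → y y . Y] }  — shift
  I9: { [Y → y y Y .] }  — reduce
  I10: { [Y → y a Y .] }  — reduce
  I11: { [Y → y . a Y], [Y → y . y Y] }  — shift
  I12: { [Y → . ;], [Y → . d y Y], [Y → . y a Y], [Y → . y y Y], [Y → y y . Y] }  — shift
  I13: { [D → y Y D .] }  — reduce
  I14: { [Y → . ;], [Y → . d y Y], [Y → . y a Y], [Y → . y y Y], [Y → d y . Y] }  — shift
  I15: { [Y → d y Y .] }  — reduce
  I16: { [D → Y * .] }  — reduce

No state contains both a complete item and a shift item.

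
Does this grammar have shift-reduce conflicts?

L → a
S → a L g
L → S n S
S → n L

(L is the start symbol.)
A shift-reduce conflict occurs when an LR(0) state has both:
  - a complete (reduce) item [A → α .] (dot at the end), and
  - a shift item [B → β . c γ] (dot before a terminal).

Augment with L' → L and build the canonical LR(0) collection (I0 = CLOSURE({[L' → . L]}), then GOTO on every symbol after a dot until no new states appear). It has 11 states:
  I0: { [L → . S n S], [L → . a], [L' → . L], [S → . a L g], [S → . n L] }  — shift
  I1: { [L' → L .] }  — accept
  I2: { [L → S . n S] }  — shift
  I3: { [L → . S n S], [L → . a], [L → a .], [S → . a L g], [S → . n L], [S → a . L g] }  — shift, reduce
  I4: { [L → . S n S], [L → . a], [S → . a L g], [S → . n L], [S → n . L] }  — shift
  I5: { [S → n L .] }  — reduce
  I6: { [S → a L . g] }  — shift
  I7: { [S → a L g .] }  — reduce
  I8: { [L → S n . S], [S → . a L g], [S → . n L] }  — shift
  I9: { [L → S n S .] }  — reduce
  I10: { [L → . S n S], [L → . a], [S → . a L g], [S → . n L], [S → a . L g] }  — shift

I3 contains reduce item [L → a .] and shift items [L → . a], [S → . a L g], [S → . n L] — shift-reduce conflict.

Answer: Yes — I3: [L → a .] vs [L → . a]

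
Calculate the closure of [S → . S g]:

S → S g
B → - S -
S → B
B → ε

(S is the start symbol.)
{ [B → . - S -], [B → .], [S → . B], [S → . S g] }

Start with: [S → . S g]
  [S → . S g] has the dot before S: add [S → . B]
  [S → . B] has the dot before B: add [B → . - S -], [B → .]
No further items can be added.

CLOSURE = { [B → . - S -], [B → .], [S → . B], [S → . S g] }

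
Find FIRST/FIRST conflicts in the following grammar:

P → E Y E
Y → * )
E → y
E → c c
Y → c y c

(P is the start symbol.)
A FIRST/FIRST conflict occurs when two productions N → α and N → β for the same non-terminal have FIRST(α) ∩ FIRST(β) ≠ ∅ (with ε ∈ FIRST of a nullable right-hand side, so two nullable alternatives also conflict).

Productions for Y:
  Y → * ): FIRST = { '*' }
  Y → c y c: FIRST = { 'c' }
Productions for E:
  E → y: FIRST = { 'y' }
  E → c c: FIRST = { 'c' }
P has only one production, so no FIRST/FIRST conflict is possible there.

All alternatives of each non-terminal have pairwise disjoint FIRST sets.

Answer: No FIRST/FIRST conflicts.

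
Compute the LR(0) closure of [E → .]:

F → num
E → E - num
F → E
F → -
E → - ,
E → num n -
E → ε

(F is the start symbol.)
To compute CLOSURE, for each item [A → α.Bβ] where B is a non-terminal, add [B → .γ] for all productions B → γ; repeat for the newly added items until nothing changes.

Start with: [E → .]
The dot is at the end, so nothing is added.

CLOSURE = { [E → .] }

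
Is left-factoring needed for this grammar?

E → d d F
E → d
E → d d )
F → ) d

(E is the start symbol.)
Yes, E has productions with common prefix 'd'

Left-factoring is needed when two productions for the same non-terminal
share a common prefix on the right-hand side.

Productions for E:
  E → d d F
  E → d
  E → d d )

Found common prefix 'd' in productions for E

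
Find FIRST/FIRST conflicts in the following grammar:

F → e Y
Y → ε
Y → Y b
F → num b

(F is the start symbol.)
No FIRST/FIRST conflicts.

A FIRST/FIRST conflict occurs when two productions N → α and N → β for the same non-terminal have FIRST(α) ∩ FIRST(β) ≠ ∅ (with ε ∈ FIRST of a nullable right-hand side, so two nullable alternatives also conflict).

FIRST sets of the non-terminals at (or reachable through a nullable prefix from) the front of some alternative:
  FIRST(Y) = { 'b', ε }

Productions for F:
  F → e Y: FIRST = { 'e' }
  F → num b: FIRST = { 'num' }
Productions for Y:
  Y → ε: FIRST = { ε }
  Y → Y b: FIRST = { 'b' }

All alternatives of each non-terminal have pairwise disjoint FIRST sets.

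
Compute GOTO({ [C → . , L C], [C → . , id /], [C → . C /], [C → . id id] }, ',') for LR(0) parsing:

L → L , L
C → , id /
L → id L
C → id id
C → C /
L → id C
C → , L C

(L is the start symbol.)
GOTO(I, ',') = CLOSURE({ [A → αX.β] : [A → α.Xβ] ∈ I, X = ',' })

Items with dot before ',', with the dot advanced:
  [C → . , L C] → [C → , . L C]
  [C → . , id /] → [C → , . id /]
Closure of the advanced items:
  [C → , . L C] has the dot before L: add [L → . L , L], [L → . id L], [L → . id C]

GOTO = { [C → , . L C], [C → , . id /], [L → . L , L], [L → . id C], [L → . id L] }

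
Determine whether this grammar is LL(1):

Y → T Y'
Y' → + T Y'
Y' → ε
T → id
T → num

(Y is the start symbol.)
Yes, the grammar is LL(1).

A grammar is LL(1) if for each non-terminal N with multiple productions, the predict sets of those productions are pairwise disjoint, where PREDICT(N → α) = (FIRST(α) \ {ε}) ∪ (FOLLOW(N) if α ⇒* ε).

Relevant sets:
  FOLLOW(Y') = { $ }

For Y':
  PREDICT(Y' → '+' T Y') = { '+' }
  PREDICT(Y' → ε) = { $ }
For T:
  PREDICT(T → id) = { 'id' }
  PREDICT(T → num) = { 'num' }
Y has a single production, so nothing to check there.

All predict sets are disjoint. The grammar IS LL(1).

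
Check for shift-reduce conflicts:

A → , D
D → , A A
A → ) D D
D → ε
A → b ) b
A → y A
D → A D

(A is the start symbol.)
Yes — I1: [D → .] vs [A → . ) D D]; I2: [D → .] vs [A → . ) D D]; I9: [D → .] vs [A → . ) D D]; I10: [D → .] vs [A → . ) D D]; I13: [D → .] vs [A → . ) D D]; I14: [D → .] vs [A → . ) D D]; I15: [D → .] vs [A → . ) D D]

A shift-reduce conflict occurs when an LR(0) state has both:
  - a complete (reduce) item [A → α .] (dot at the end), and
  - a shift item [B → β . c γ] (dot before a terminal).

Augment with A' → A and build the canonical LR(0) collection (I0 = CLOSURE({[A' → . A]}), then GOTO on every symbol after a dot until no new states appear). It has 17 states:
  I0: { [A → . ) D D], [A → . , D], [A → . b ) b], [A → . y A], [A' → . A] }  — shift
  I1: { [A → ) . D D], [A → . ) D D], [A → . , D], [A → . b ) b], [A → . y A], [D → . , A A], [D → . A D], [D → .] }  — shift, reduce
  I2: { [A → , . D], [A → . ) D D], [A → . , D], [A → . b ) b], [A → . y A], [D → . , A A], [D → . A D], [D → .] }  — shift, reduce
  I3: { [A' → A .] }  — accept
  I4: { [A → b . ) b] }  — shift
  I5: { [A → . ) D D], [A → . , D], [A → . b ) b], [A → . y A], [A → y . A] }  — shift
  I6: { [A → y A .] }  — reduce
  I7: { [A → b ) . b] }  — shift
  I8: { [A → b ) b .] }  — reduce
  I9: { [A → , . D], [A → . ) D D], [A → . , D], [A → . b ) b], [A → . y A], [D → , . A A], [D → . , A A], [D → . A D], [D → .] }  — shift, reduce
  I10: { [A → . ) D D], [A → . , D], [A → . b ) b], [A → . y A], [D → . , A A], [D → . A D], [D → .], [D → A . D] }  — shift, reduce
  I11: { [A → , D .] }  — reduce
  I12: { [D → A D .] }  — reduce
  I13: { [A → . ) D D], [A → . , D], [A → . b ) b], [A → . y A], [D → , A . A], [D → . , A A], [D → . A D], [D → .], [D → A . D] }  — shift, reduce
  I14: { [A → . ) D D], [A → . , D], [A → . b ) b], [A → . y A], [D → , A A .], [D → . , A A], [D → . A D], [D → .], [D → A . D] }  — shift, 2 reduces
  I15: { [A → ) D . D], [A → . ) D D], [A → . , D], [A → . b ) b], [A → . y A], [D → . , A A], [D → . A D], [D → .] }  — shift, reduce
  I16: { [A → ) D D .] }  — reduce

I1 contains reduce item [D → .] and shift items [A → . ) D D], [A → . , D], [A → . b ) b], [A → . y A], [D → . , A A] — shift-reduce conflict.
I2 contains reduce item [D → .] and shift items [A → . ) D D], [A → . , D], [A → . b ) b], [A → . y A], [D → . , A A] — shift-reduce conflict.
I9 contains reduce item [D → .] and shift items [A → . ) D D], [A → . , D], [A → . b ) b], [A → . y A], [D → . , A A] — shift-reduce conflict.
I10 contains reduce item [D → .] and shift items [A → . ) D D], [A → . , D], [A → . b ) b], [A → . y A], [D → . , A A] — shift-reduce conflict.
I13 contains reduce item [D → .] and shift items [A → . ) D D], [A → . , D], [A → . b ) b], [A → . y A], [D → . , A A] — shift-reduce conflict.
I14 contains reduce items [D → .], [D → , A A .] and shift items [A → . ) D D], [A → . , D], [A → . b ) b], [A → . y A], [D → . , A A] — shift-reduce conflict.
I15 contains reduce item [D → .] and shift items [A → . ) D D], [A → . , D], [A → . b ) b], [A → . y A], [D → . , A A] — shift-reduce conflict.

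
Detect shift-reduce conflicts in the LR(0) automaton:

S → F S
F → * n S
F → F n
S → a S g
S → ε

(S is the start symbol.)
Yes — I0: [S → .] vs [F → . * n S]; I2: [S → .] vs [F → . * n S]; I4: [S → .] vs [F → . * n S]; I9: [S → .] vs [F → . * n S]

A shift-reduce conflict occurs when an LR(0) state has both:
  - a complete (reduce) item [A → α .] (dot at the end), and
  - a shift item [B → β . c γ] (dot before a terminal).

Augment with S' → S and build the canonical LR(0) collection (I0 = CLOSURE({[S' → . S]}), then GOTO on every symbol after a dot until no new states appear). It has 11 states:
  I0: { [F → . * n S], [F → . F n], [S → . F S], [S → . a S g], [S → .], [S' → . S] }  — shift, reduce
  I1: { [F → * . n S] }  — shift
  I2: { [F → . * n S], [F → . F n], [F → F . n], [S → . F S], [S → . a S g], [S → .], [S → F . S] }  — shift, reduce
  I3: { [S' → S .] }  — accept
  I4: { [F → . * n S], [F → . F n], [S → . F S], [S → . a S g], [S → .], [S → a . S g] }  — shift, reduce
  I5: { [S → a S . g] }  — shift
  I6: { [S → a S g .] }  — reduce
  I7: { [S → F S .] }  — reduce
  I8: { [F → F n .] }  — reduce
  I9: { [F → * n . S], [F → . * n S], [F → . F n], [S → . F S], [S → . a S g], [S → .] }  — shift, reduce
  I10: { [F → * n S .] }  — reduce

I0 contains reduce item [S → .] and shift items [F → . * n S], [S → . a S g] — shift-reduce conflict.
I2 contains reduce item [S → .] and shift items [F → . * n S], [F → F . n], [S → . a S g] — shift-reduce conflict.
I4 contains reduce item [S → .] and shift items [F → . * n S], [S → . a S g] — shift-reduce conflict.
I9 contains reduce item [S → .] and shift items [F → . * n S], [S → . a S g] — shift-reduce conflict.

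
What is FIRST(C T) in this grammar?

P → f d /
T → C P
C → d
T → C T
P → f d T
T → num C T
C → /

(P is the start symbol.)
FIRST sets of the non-terminals involved (from the grammar, by fixed-point iteration):
  FIRST(C) = { '/', 'd' }

To compute FIRST(C T), process the symbols left to right:
Symbol C is a non-terminal. Add FIRST(C) \ {ε} = { '/', 'd' }
C is not nullable (ε ∉ FIRST(C)), so stop here.
FIRST(C T) = { '/', 'd' }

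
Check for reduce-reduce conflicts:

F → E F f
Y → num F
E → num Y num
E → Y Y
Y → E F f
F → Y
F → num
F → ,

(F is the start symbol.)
Yes — I15: [F → E F f .] vs [Y → E F f .]

Augment with F' → F and build the canonical LR(0) collection (I0 = CLOSURE({[F' → . F]}), then GOTO on every symbol after a dot until no new states appear). It has 16 states:
  I0: { [E → . Y Y], [E → . num Y num], [F → . ,], [F → . E F f], [F → . Y], [F → . num], [F' → . F], [Y → . E F f], [Y → . num F] }  — shift
  I1: { [F → , .] }  — reduce
  I2: { [E → . Y Y], [E → . num Y num], [F → . ,], [F → . E F f], [F → . Y], [F → . num], [F → E . F f], [Y → . E F f], [Y → . num F], [Y → E . F f] }  — shift
  I3: { [F' → F .] }  — accept
  I4: { [E → . Y Y], [E → . num Y num], [E → Y . Y], [F → Y .], [Y → . E F f], [Y → . num F] }  — shift, reduce
  I5: { [E → . Y Y], [E → . num Y num], [E → num . Y num], [F → . ,], [F → . E F f], [F → . Y], [F → . num], [F → num .], [Y → . E F f], [Y → . num F], [Y → num . F] }  — shift, reduce
  I6: { [Y → num F .] }  — reduce
  I7: { [E → . Y Y], [E → . num Y num], [E → Y . Y], [E → num Y . num], [F → Y .], [Y → . E F f], [Y → . num F] }  — shift, reduce
  I8: { [E → . Y Y], [E → . num Y num], [F → . ,], [F → . E F f], [F → . Y], [F → . num], [Y → . E F f], [Y → . num F], [Y → E . F f] }  — shift
  I9: { [E → . Y Y], [E → . num Y num], [E → Y . Y], [E → Y Y .], [Y → . E F f], [Y → . num F] }  — shift, reduce
  I10: { [E → . Y Y], [E → . num Y num], [E → num . Y num], [E → num Y num .], [F → . ,], [F → . E F f], [F → . Y], [F → . num], [Y → . E F f], [Y → . num F], [Y → num . F] }  — shift, reduce
  I11: { [E → . Y Y], [E → . num Y num], [E → num . Y num], [F → . ,], [F → . E F f], [F → . Y], [F → . num], [Y → . E F f], [Y → . num F], [Y → num . F] }  — shift
  I12: { [Y → E F . f] }  — shift
  I13: { [Y → E F f .] }  — reduce
  I14: { [F → E F . f], [Y → E F . f] }  — shift
  I15: { [F → E F f .], [Y → E F f .] }  — 2 reduces

I15 contains complete items [F → E F f .], [Y → E F f .] — reduce-reduce conflict.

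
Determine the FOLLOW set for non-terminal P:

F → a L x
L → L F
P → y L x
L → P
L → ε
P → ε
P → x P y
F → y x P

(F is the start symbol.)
{ $, 'a', 'x', 'y' }

To compute FOLLOW(P), find every occurrence of P on a right-hand side N → α P β: add FIRST(β) \ {ε}, and if β is empty or nullable also add FOLLOW(N). Iterate to a fixed point.

In L → P: P is at the end, add FOLLOW(L)
In P → x P y: P is followed by y, add FIRST(y) \ {ε} = { 'y' }
In F → y x P: P is at the end, add FOLLOW(F)

The FOLLOW sets referred to above (computed the same way, to a fixed point):
  FOLLOW(L) = { 'a', 'x', 'y' }
  FOLLOW(F) = { $, 'a', 'x', 'y' }

Taking the union: FOLLOW(P) = { $, 'a', 'x', 'y' }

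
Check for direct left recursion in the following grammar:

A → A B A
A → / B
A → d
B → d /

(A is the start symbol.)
Yes, A is left-recursive

A → A B A: LEFT RECURSIVE (starts with A)
A → / B: starts with '/'
A → d: starts with d
B → d /: starts with d

The grammar has direct left recursion on: A.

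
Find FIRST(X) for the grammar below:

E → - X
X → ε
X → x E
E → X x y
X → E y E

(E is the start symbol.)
FIRST sets of the other non-terminals involved (by the same procedure, iterated to a fixed point):
  FIRST(E) = { '-', 'x' }

From X → ε:
  - ε-production, so ε ∈ FIRST(X)
From X → x E:
  - x is a terminal: add 'x' and stop
From X → E y E:
  - E is a non-terminal: add FIRST(E) \ {ε} = { '-', 'x' }
    E is not nullable, so stop

Collecting: FIRST(X) = { '-', 'x', ε }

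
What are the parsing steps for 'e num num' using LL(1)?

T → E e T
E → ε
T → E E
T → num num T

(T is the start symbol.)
Stack is shown with the top on the left.

Stack        Input        Action
--------------------------------
T $          e num num $  output T → E e T
E e T $      e num num $  output E → ε
e T $        e num num $  match 'e'
T $          num num $    output T → num num T
num num T $  num num $    match 'num'
num T $      num $        match 'num'
T $          $            output T → E E
E E $        $            output E → ε
E $          $            output E → ε
$            $            accept

The string is accepted.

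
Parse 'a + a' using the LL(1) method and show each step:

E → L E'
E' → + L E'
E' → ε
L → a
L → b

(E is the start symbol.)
LL(1) parsing maintains a stack (initially the start symbol over $) and the input. At each step: if the stack top is a terminal, match it against the current input token; if it is a non-terminal N, replace it with the RHS of M[N, lookahead] (the unique production whose predict set contains the lookahead).

Stack is shown with the top on the left.

Stack     Input    Action
-------------------------
E $       a + a $  output E → L E'
L E' $    a + a $  output L → a
a E' $    a + a $  match 'a'
E' $      + a $    output E' → + L E'
+ L E' $  + a $    match '+'
L E' $    a $      output L → a
a E' $    a $      match 'a'
E' $      $        output E' → ε
$         $        accept

The string is accepted.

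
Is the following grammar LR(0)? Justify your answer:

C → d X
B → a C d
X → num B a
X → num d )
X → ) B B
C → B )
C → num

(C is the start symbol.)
Augment with C' → C and build the canonical LR(0) collection (I0 = CLOSURE({[C' → . C]}), then GOTO on every symbol after a dot until no new states appear). It has 18 states:
  I0: { [B → . a C d], [C → . B )], [C → . d X], [C → . num], [C' → . C] }  — shift
  I1: { [C → B . )] }  — shift
  I2: { [C' → C .] }  — accept
  I3: { [B → . a C d], [B → a . C d], [C → . B )], [C → . d X], [C → . num] }  — shift
  I4: { [C → d . X], [X → . ) B B], [X → . num B a], [X → . num d )] }  — shift
  I5: { [C → num .] }  — reduce
  I6: { [B → . a C d], [X → ) . B B] }  — shift
  I7: { [C → d X .] }  — reduce
  I8: { [B → . a C d], [X → num . B a], [X → num . d )] }  — shift
  I9: { [X → num B . a] }  — shift
  I10: { [X → num d . )] }  — shift
  I11: { [X → num d ) .] }  — reduce
  I12: { [X → num B a .] }  — reduce
  I13: { [B → . a C d], [X → ) B . B] }  — shift
  I14: { [X → ) B B .] }  — reduce
  I15: { [B → a C . d] }  — shift
  I16: { [B → a C d .] }  — reduce
  I17: { [C → B ) .] }  — reduce

Every state is either a pure shift/goto state or contains exactly one complete item and nothing to shift — no conflicts. The grammar is LR(0).

Answer: Yes, the grammar is LR(0)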